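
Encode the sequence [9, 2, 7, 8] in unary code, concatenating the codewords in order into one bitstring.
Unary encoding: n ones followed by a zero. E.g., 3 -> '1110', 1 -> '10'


Encode each number as n ones followed by a terminating 0:
  9 -> 1111111110 (10 bits)
  2 -> 110 (3 bits)
  7 -> 11111110 (8 bits)
  8 -> 111111110 (9 bits)
Total length = 10 + 3 + 8 + 9 = 30 bits.

Unary([9, 2, 7, 8]) = 111111111011011111110111111110 (30 bits)


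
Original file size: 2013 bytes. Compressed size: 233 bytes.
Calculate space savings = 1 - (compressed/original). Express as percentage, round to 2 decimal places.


ratio = compressed/original = 233/2013 = 0.115748
savings = 1 - ratio = 1 - 0.115748 = 0.884252
as a percentage: 0.884252 * 100 = 88.43%

Space savings = 1 - 233/2013 = 88.43%


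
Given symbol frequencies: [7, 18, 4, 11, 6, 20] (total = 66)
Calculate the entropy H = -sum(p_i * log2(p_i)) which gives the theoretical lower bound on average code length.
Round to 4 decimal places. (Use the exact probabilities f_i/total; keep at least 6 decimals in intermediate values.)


Per-symbol terms -p_i * log2(p_i) with p_i = f_i/66:
  p = 7/66 = 0.106061: log2(p) = -3.237039, -p*log2(p) = 0.343322
  p = 18/66 = 0.272727: log2(p) = -1.874469, -p*log2(p) = 0.511219
  p = 4/66 = 0.060606: log2(p) = -4.044394, -p*log2(p) = 0.245115
  p = 11/66 = 0.166667: log2(p) = -2.584963, -p*log2(p) = 0.430827
  p = 6/66 = 0.090909: log2(p) = -3.459432, -p*log2(p) = 0.314494
  p = 20/66 = 0.303030: log2(p) = -1.722466, -p*log2(p) = 0.521959
H = 0.343322 + 0.511219 + 0.245115 + 0.430827 + 0.314494 + 0.521959 = 2.366936

H = 2.3669 bits/symbol


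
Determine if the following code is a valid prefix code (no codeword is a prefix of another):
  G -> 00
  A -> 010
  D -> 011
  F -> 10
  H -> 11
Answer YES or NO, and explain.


Checking each pair (does one codeword prefix another?):
  G='00' vs A='010': no prefix
  G='00' vs D='011': no prefix
  G='00' vs F='10': no prefix
  G='00' vs H='11': no prefix
  A='010' vs G='00': no prefix
  A='010' vs D='011': no prefix
  A='010' vs F='10': no prefix
  A='010' vs H='11': no prefix
  D='011' vs G='00': no prefix
  D='011' vs A='010': no prefix
  D='011' vs F='10': no prefix
  D='011' vs H='11': no prefix
  F='10' vs G='00': no prefix
  F='10' vs A='010': no prefix
  F='10' vs D='011': no prefix
  F='10' vs H='11': no prefix
  H='11' vs G='00': no prefix
  H='11' vs A='010': no prefix
  H='11' vs D='011': no prefix
  H='11' vs F='10': no prefix
No violation found over all pairs.

YES -- this is a valid prefix code. No codeword is a prefix of any other codeword.


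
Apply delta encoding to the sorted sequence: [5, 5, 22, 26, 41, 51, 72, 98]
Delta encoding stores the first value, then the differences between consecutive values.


First value: 5
Deltas:
  5 - 5 = 0
  22 - 5 = 17
  26 - 22 = 4
  41 - 26 = 15
  51 - 41 = 10
  72 - 51 = 21
  98 - 72 = 26


Delta encoded: [5, 0, 17, 4, 15, 10, 21, 26]


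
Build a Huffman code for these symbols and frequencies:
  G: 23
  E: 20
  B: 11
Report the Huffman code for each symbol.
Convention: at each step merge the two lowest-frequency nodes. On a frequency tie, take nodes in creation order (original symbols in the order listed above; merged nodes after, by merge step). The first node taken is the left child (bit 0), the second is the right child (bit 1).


Huffman tree construction:
Step 1: Merge B(11) + E(20) = 31
Step 2: Merge G(23) + (B+E)(31) = 54
Read each symbol's code off the tree from the root (left child = 0, right child = 1).

Codes:
  G: 0 (length 1)
  E: 11 (length 2)
  B: 10 (length 2)
Average code length: 85/54 = 1.5741 bits/symbol


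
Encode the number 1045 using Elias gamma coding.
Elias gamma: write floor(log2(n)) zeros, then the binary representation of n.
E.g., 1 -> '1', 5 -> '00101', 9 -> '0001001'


num_bits = floor(log2(1045)) + 1 = 11
leading_zeros = num_bits - 1 = 10
binary(1045) = 10000010101

Elias gamma(1045) = '0000000000' + '10000010101' = 000000000010000010101 (21 bits)


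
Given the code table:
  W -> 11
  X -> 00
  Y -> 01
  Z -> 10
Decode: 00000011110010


Decoding:
00 -> X
00 -> X
00 -> X
11 -> W
11 -> W
00 -> X
10 -> Z


Result: XXXWWXZ


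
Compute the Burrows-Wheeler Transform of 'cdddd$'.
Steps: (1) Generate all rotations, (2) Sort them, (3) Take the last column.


Rotations (sorted):
  0: $cdddd -> last char: d
  1: cdddd$ -> last char: $
  2: d$cddd -> last char: d
  3: dd$cdd -> last char: d
  4: ddd$cd -> last char: d
  5: dddd$c -> last char: c


BWT = d$dddc


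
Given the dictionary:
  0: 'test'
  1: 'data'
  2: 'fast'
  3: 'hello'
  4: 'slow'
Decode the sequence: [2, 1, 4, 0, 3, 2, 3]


Look up each index in the dictionary:
  2 -> 'fast'
  1 -> 'data'
  4 -> 'slow'
  0 -> 'test'
  3 -> 'hello'
  2 -> 'fast'
  3 -> 'hello'

Decoded: "fast data slow test hello fast hello"


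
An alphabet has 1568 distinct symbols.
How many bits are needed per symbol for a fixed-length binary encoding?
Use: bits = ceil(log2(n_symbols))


log2(1568) = 10.6147
Bracket: 2^10 = 1024 < 1568 <= 2^11 = 2048
So ceil(log2(1568)) = 11

bits = ceil(log2(1568)) = ceil(10.6147) = 11 bits


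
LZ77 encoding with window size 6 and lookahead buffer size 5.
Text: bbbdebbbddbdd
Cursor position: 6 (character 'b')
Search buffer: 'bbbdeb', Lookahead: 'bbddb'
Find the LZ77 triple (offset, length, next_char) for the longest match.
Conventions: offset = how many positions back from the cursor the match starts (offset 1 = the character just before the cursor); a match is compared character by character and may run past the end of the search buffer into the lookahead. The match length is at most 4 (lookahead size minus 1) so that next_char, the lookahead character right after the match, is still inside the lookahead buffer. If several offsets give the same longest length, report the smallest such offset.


Try each offset into the search buffer:
  offset=1 (pos 5, char 'b'): match length 2
  offset=2 (pos 4, char 'e'): match length 0
  offset=3 (pos 3, char 'd'): match length 0
  offset=4 (pos 2, char 'b'): match length 1
  offset=5 (pos 1, char 'b'): match length 3
  offset=6 (pos 0, char 'b'): match length 2
Longest match has length 3 at offset 5.
next_char = character at position 6 + 3 = 9 -> 'd'

Best match: offset=5, length=3 (matching 'bbd' starting at position 1)
LZ77 triple: (5, 3, 'd')


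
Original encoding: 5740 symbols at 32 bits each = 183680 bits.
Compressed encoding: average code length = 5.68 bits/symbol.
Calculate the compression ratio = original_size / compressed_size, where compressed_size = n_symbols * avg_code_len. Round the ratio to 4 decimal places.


original_size = n_symbols * orig_bits = 5740 * 32 = 183680 bits
compressed_size = n_symbols * avg_code_len = 5740 * 5.68 = 32603.2 bits
ratio = original_size / compressed_size = 183680 / 32603.2 = 5.6338

Compression ratio = 5.6338


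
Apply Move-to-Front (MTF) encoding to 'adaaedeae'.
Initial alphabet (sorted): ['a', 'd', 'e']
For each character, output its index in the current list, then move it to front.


MTF encoding:
'a': index 0 in ['a', 'd', 'e'] -> ['a', 'd', 'e']
'd': index 1 in ['a', 'd', 'e'] -> ['d', 'a', 'e']
'a': index 1 in ['d', 'a', 'e'] -> ['a', 'd', 'e']
'a': index 0 in ['a', 'd', 'e'] -> ['a', 'd', 'e']
'e': index 2 in ['a', 'd', 'e'] -> ['e', 'a', 'd']
'd': index 2 in ['e', 'a', 'd'] -> ['d', 'e', 'a']
'e': index 1 in ['d', 'e', 'a'] -> ['e', 'd', 'a']
'a': index 2 in ['e', 'd', 'a'] -> ['a', 'e', 'd']
'e': index 1 in ['a', 'e', 'd'] -> ['e', 'a', 'd']


Output: [0, 1, 1, 0, 2, 2, 1, 2, 1]


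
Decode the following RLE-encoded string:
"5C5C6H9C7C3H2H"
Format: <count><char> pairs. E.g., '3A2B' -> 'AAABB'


Expanding each <count><char> pair:
  5C -> 'CCCCC'
  5C -> 'CCCCC'
  6H -> 'HHHHHH'
  9C -> 'CCCCCCCCC'
  7C -> 'CCCCCCC'
  3H -> 'HHH'
  2H -> 'HH'

Decoded = CCCCCCCCCCHHHHHHCCCCCCCCCCCCCCCCHHHHH


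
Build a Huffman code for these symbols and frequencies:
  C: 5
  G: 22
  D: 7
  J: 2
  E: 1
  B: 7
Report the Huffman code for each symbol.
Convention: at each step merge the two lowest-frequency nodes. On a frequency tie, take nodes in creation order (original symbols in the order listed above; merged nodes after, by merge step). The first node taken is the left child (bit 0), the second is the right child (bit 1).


Huffman tree construction:
Step 1: Merge E(1) + J(2) = 3
Step 2: Merge (E+J)(3) + C(5) = 8
Step 3: Merge D(7) + B(7) = 14
Step 4: Merge ((E+J)+C)(8) + (D+B)(14) = 22
Step 5: Merge G(22) + (((E+J)+C)+(D+B))(22) = 44
Read each symbol's code off the tree from the root (left child = 0, right child = 1).

Codes:
  C: 101 (length 3)
  G: 0 (length 1)
  D: 110 (length 3)
  J: 1001 (length 4)
  E: 1000 (length 4)
  B: 111 (length 3)
Average code length: 91/44 = 2.0682 bits/symbol


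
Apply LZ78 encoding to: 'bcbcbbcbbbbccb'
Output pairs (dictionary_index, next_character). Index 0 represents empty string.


LZ78 encoding steps:
Dictionary: {0: ''}
Step 1: w='' (idx 0), next='b' -> output (0, 'b'), add 'b' as idx 1
Step 2: w='' (idx 0), next='c' -> output (0, 'c'), add 'c' as idx 2
Step 3: w='b' (idx 1), next='c' -> output (1, 'c'), add 'bc' as idx 3
Step 4: w='b' (idx 1), next='b' -> output (1, 'b'), add 'bb' as idx 4
Step 5: w='c' (idx 2), next='b' -> output (2, 'b'), add 'cb' as idx 5
Step 6: w='bb' (idx 4), next='b' -> output (4, 'b'), add 'bbb' as idx 6
Step 7: w='c' (idx 2), next='c' -> output (2, 'c'), add 'cc' as idx 7
Step 8: w='b' (idx 1), end of input -> output (1, '')


Encoded: [(0, 'b'), (0, 'c'), (1, 'c'), (1, 'b'), (2, 'b'), (4, 'b'), (2, 'c'), (1, '')]


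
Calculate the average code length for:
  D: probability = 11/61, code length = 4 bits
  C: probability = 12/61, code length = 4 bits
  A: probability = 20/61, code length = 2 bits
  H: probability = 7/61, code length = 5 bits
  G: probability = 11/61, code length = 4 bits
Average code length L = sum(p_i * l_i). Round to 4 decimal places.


Weighted contributions p_i * l_i:
  D: (11/61) * 4 = 44/61
  C: (12/61) * 4 = 48/61
  A: (20/61) * 2 = 40/61
  H: (7/61) * 5 = 35/61
  G: (11/61) * 4 = 44/61
Sum = (44 + 48 + 40 + 35 + 44)/61 = 211/61

L = 211/61 = 3.4590 bits/symbol


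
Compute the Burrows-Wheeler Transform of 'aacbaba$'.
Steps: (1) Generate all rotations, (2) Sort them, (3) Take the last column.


Rotations (sorted):
  0: $aacbaba -> last char: a
  1: a$aacbab -> last char: b
  2: aacbaba$ -> last char: $
  3: aba$aacb -> last char: b
  4: acbaba$a -> last char: a
  5: ba$aacba -> last char: a
  6: baba$aac -> last char: c
  7: cbaba$aa -> last char: a


BWT = ab$baaca


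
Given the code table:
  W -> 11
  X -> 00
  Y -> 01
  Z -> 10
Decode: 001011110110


Decoding:
00 -> X
10 -> Z
11 -> W
11 -> W
01 -> Y
10 -> Z


Result: XZWWYZ


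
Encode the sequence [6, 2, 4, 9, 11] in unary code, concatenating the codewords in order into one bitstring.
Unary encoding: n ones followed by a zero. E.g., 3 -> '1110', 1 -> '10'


Encode each number as n ones followed by a terminating 0:
  6 -> 1111110 (7 bits)
  2 -> 110 (3 bits)
  4 -> 11110 (5 bits)
  9 -> 1111111110 (10 bits)
  11 -> 111111111110 (12 bits)
Total length = 7 + 3 + 5 + 10 + 12 = 37 bits.

Unary([6, 2, 4, 9, 11]) = 1111110110111101111111110111111111110 (37 bits)


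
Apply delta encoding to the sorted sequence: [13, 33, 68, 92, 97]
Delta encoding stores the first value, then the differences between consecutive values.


First value: 13
Deltas:
  33 - 13 = 20
  68 - 33 = 35
  92 - 68 = 24
  97 - 92 = 5


Delta encoded: [13, 20, 35, 24, 5]


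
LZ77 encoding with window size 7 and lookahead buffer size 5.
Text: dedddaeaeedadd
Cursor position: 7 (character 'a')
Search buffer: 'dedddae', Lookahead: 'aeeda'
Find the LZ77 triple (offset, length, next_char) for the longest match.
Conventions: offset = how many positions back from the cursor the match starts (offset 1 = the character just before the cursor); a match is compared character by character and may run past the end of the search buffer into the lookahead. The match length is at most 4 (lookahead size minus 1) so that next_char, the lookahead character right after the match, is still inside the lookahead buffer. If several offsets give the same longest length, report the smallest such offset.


Try each offset into the search buffer:
  offset=1 (pos 6, char 'e'): match length 0
  offset=2 (pos 5, char 'a'): match length 2
  offset=3 (pos 4, char 'd'): match length 0
  offset=4 (pos 3, char 'd'): match length 0
  offset=5 (pos 2, char 'd'): match length 0
  offset=6 (pos 1, char 'e'): match length 0
  offset=7 (pos 0, char 'd'): match length 0
Longest match has length 2 at offset 2.
next_char = character at position 7 + 2 = 9 -> 'e'

Best match: offset=2, length=2 (matching 'ae' starting at position 5)
LZ77 triple: (2, 2, 'e')


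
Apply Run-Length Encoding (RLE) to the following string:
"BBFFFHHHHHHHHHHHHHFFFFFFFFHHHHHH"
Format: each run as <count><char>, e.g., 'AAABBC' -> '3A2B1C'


Scanning runs left to right:
  i=0: run of 'B' x 2 -> '2B'
  i=2: run of 'F' x 3 -> '3F'
  i=5: run of 'H' x 13 -> '13H'
  i=18: run of 'F' x 8 -> '8F'
  i=26: run of 'H' x 6 -> '6H'

RLE = 2B3F13H8F6H


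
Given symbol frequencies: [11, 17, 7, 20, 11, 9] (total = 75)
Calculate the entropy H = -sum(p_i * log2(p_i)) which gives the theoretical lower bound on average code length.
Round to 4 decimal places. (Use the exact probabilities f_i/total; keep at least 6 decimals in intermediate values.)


Per-symbol terms -p_i * log2(p_i) with p_i = f_i/75:
  p = 11/75 = 0.146667: log2(p) = -2.769387, -p*log2(p) = 0.406177
  p = 17/75 = 0.226667: log2(p) = -2.141356, -p*log2(p) = 0.485374
  p = 7/75 = 0.093333: log2(p) = -3.421464, -p*log2(p) = 0.319337
  p = 20/75 = 0.266667: log2(p) = -1.906891, -p*log2(p) = 0.508504
  p = 11/75 = 0.146667: log2(p) = -2.769387, -p*log2(p) = 0.406177
  p = 9/75 = 0.120000: log2(p) = -3.058894, -p*log2(p) = 0.367067
H = 0.406177 + 0.485374 + 0.319337 + 0.508504 + 0.406177 + 0.367067 = 2.492636

H = 2.4926 bits/symbol


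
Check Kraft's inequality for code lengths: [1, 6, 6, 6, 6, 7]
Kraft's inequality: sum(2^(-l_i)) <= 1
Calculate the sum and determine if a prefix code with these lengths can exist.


Sum = 2^(-1) + 2^(-6) + 2^(-6) + 2^(-6) + 2^(-6) + 2^(-7)
    = 0.5 + 0.015625 + 0.015625 + 0.015625 + 0.015625 + 0.0078125
    = 73/128 = 0.5703125
Since 0.5703125 <= 1, Kraft's inequality IS satisfied.
A prefix code with these lengths CAN exist.

Kraft sum = 0.5703125. Satisfied.


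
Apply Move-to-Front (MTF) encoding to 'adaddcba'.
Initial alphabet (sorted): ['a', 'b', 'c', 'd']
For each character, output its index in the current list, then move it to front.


MTF encoding:
'a': index 0 in ['a', 'b', 'c', 'd'] -> ['a', 'b', 'c', 'd']
'd': index 3 in ['a', 'b', 'c', 'd'] -> ['d', 'a', 'b', 'c']
'a': index 1 in ['d', 'a', 'b', 'c'] -> ['a', 'd', 'b', 'c']
'd': index 1 in ['a', 'd', 'b', 'c'] -> ['d', 'a', 'b', 'c']
'd': index 0 in ['d', 'a', 'b', 'c'] -> ['d', 'a', 'b', 'c']
'c': index 3 in ['d', 'a', 'b', 'c'] -> ['c', 'd', 'a', 'b']
'b': index 3 in ['c', 'd', 'a', 'b'] -> ['b', 'c', 'd', 'a']
'a': index 3 in ['b', 'c', 'd', 'a'] -> ['a', 'b', 'c', 'd']


Output: [0, 3, 1, 1, 0, 3, 3, 3]


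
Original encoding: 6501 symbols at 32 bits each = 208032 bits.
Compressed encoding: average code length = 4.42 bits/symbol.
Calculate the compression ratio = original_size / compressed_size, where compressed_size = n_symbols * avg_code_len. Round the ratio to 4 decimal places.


original_size = n_symbols * orig_bits = 6501 * 32 = 208032 bits
compressed_size = n_symbols * avg_code_len = 6501 * 4.42 = 28734.42 bits
ratio = original_size / compressed_size = 208032 / 28734.42 = 7.2398

Compression ratio = 7.2398


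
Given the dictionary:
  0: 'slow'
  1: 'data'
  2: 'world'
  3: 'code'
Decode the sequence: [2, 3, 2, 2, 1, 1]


Look up each index in the dictionary:
  2 -> 'world'
  3 -> 'code'
  2 -> 'world'
  2 -> 'world'
  1 -> 'data'
  1 -> 'data'

Decoded: "world code world world data data"


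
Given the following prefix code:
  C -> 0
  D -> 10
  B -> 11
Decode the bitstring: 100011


Decoding step by step:
Bits 10 -> D
Bits 0 -> C
Bits 0 -> C
Bits 11 -> B


Decoded message: DCCB


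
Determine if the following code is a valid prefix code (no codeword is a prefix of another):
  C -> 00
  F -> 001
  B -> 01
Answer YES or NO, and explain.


Checking each pair (does one codeword prefix another?):
  C='00' vs F='001': prefix -- VIOLATION

NO -- this is NOT a valid prefix code. C (00) is a prefix of F (001).


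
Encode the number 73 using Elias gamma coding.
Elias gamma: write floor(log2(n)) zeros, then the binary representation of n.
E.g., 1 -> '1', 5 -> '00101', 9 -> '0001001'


num_bits = floor(log2(73)) + 1 = 7
leading_zeros = num_bits - 1 = 6
binary(73) = 1001001

Elias gamma(73) = '000000' + '1001001' = 0000001001001 (13 bits)


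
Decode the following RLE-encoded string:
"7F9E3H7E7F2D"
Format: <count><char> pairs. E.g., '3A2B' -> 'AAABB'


Expanding each <count><char> pair:
  7F -> 'FFFFFFF'
  9E -> 'EEEEEEEEE'
  3H -> 'HHH'
  7E -> 'EEEEEEE'
  7F -> 'FFFFFFF'
  2D -> 'DD'

Decoded = FFFFFFFEEEEEEEEEHHHEEEEEEEFFFFFFFDD


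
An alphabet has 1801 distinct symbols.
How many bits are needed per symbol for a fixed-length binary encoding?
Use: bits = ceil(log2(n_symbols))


log2(1801) = 10.8146
Bracket: 2^10 = 1024 < 1801 <= 2^11 = 2048
So ceil(log2(1801)) = 11

bits = ceil(log2(1801)) = ceil(10.8146) = 11 bits


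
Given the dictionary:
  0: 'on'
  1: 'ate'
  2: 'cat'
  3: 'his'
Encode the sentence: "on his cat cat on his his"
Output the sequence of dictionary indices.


Look up each word in the dictionary:
  'on' -> 0
  'his' -> 3
  'cat' -> 2
  'cat' -> 2
  'on' -> 0
  'his' -> 3
  'his' -> 3

Encoded: [0, 3, 2, 2, 0, 3, 3]


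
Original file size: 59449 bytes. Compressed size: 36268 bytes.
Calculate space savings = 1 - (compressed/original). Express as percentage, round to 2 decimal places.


ratio = compressed/original = 36268/59449 = 0.610069
savings = 1 - ratio = 1 - 0.610069 = 0.389931
as a percentage: 0.389931 * 100 = 38.99%

Space savings = 1 - 36268/59449 = 38.99%


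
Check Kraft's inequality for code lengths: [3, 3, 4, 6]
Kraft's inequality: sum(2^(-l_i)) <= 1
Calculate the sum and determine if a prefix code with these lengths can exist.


Sum = 2^(-3) + 2^(-3) + 2^(-4) + 2^(-6)
    = 0.125 + 0.125 + 0.0625 + 0.015625
    = 21/64 = 0.328125
Since 0.328125 <= 1, Kraft's inequality IS satisfied.
A prefix code with these lengths CAN exist.

Kraft sum = 0.328125. Satisfied.


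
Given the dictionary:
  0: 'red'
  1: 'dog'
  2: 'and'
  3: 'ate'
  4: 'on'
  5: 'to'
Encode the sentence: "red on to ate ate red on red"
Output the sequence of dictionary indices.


Look up each word in the dictionary:
  'red' -> 0
  'on' -> 4
  'to' -> 5
  'ate' -> 3
  'ate' -> 3
  'red' -> 0
  'on' -> 4
  'red' -> 0

Encoded: [0, 4, 5, 3, 3, 0, 4, 0]


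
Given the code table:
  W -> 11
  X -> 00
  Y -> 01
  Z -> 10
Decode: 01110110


Decoding:
01 -> Y
11 -> W
01 -> Y
10 -> Z


Result: YWYZ


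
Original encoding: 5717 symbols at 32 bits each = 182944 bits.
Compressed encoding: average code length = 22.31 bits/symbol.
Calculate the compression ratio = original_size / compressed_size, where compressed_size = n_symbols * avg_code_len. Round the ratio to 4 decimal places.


original_size = n_symbols * orig_bits = 5717 * 32 = 182944 bits
compressed_size = n_symbols * avg_code_len = 5717 * 22.31 = 127546.27 bits
ratio = original_size / compressed_size = 182944 / 127546.27 = 1.4343

Compression ratio = 1.4343


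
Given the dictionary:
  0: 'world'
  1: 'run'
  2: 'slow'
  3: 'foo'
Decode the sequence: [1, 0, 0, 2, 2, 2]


Look up each index in the dictionary:
  1 -> 'run'
  0 -> 'world'
  0 -> 'world'
  2 -> 'slow'
  2 -> 'slow'
  2 -> 'slow'

Decoded: "run world world slow slow slow"


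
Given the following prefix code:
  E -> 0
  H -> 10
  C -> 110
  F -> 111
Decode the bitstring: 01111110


Decoding step by step:
Bits 0 -> E
Bits 111 -> F
Bits 111 -> F
Bits 0 -> E


Decoded message: EFFE


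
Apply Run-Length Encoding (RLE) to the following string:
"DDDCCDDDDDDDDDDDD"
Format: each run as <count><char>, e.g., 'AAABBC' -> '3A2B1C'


Scanning runs left to right:
  i=0: run of 'D' x 3 -> '3D'
  i=3: run of 'C' x 2 -> '2C'
  i=5: run of 'D' x 12 -> '12D'

RLE = 3D2C12D


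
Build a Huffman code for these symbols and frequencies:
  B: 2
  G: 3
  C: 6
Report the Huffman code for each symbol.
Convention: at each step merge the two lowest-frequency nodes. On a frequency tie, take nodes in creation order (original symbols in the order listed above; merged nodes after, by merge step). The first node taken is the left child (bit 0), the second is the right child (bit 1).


Huffman tree construction:
Step 1: Merge B(2) + G(3) = 5
Step 2: Merge (B+G)(5) + C(6) = 11
Read each symbol's code off the tree from the root (left child = 0, right child = 1).

Codes:
  B: 00 (length 2)
  G: 01 (length 2)
  C: 1 (length 1)
Average code length: 16/11 = 1.4545 bits/symbol


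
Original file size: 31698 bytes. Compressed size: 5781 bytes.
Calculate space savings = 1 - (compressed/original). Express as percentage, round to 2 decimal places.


ratio = compressed/original = 5781/31698 = 0.182377
savings = 1 - ratio = 1 - 0.182377 = 0.817623
as a percentage: 0.817623 * 100 = 81.76%

Space savings = 1 - 5781/31698 = 81.76%


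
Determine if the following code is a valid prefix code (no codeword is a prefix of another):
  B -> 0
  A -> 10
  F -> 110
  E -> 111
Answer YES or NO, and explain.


Checking each pair (does one codeword prefix another?):
  B='0' vs A='10': no prefix
  B='0' vs F='110': no prefix
  B='0' vs E='111': no prefix
  A='10' vs B='0': no prefix
  A='10' vs F='110': no prefix
  A='10' vs E='111': no prefix
  F='110' vs B='0': no prefix
  F='110' vs A='10': no prefix
  F='110' vs E='111': no prefix
  E='111' vs B='0': no prefix
  E='111' vs A='10': no prefix
  E='111' vs F='110': no prefix
No violation found over all pairs.

YES -- this is a valid prefix code. No codeword is a prefix of any other codeword.


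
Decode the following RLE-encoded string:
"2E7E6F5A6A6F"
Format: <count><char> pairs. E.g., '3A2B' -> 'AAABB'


Expanding each <count><char> pair:
  2E -> 'EE'
  7E -> 'EEEEEEE'
  6F -> 'FFFFFF'
  5A -> 'AAAAA'
  6A -> 'AAAAAA'
  6F -> 'FFFFFF'

Decoded = EEEEEEEEEFFFFFFAAAAAAAAAAAFFFFFF


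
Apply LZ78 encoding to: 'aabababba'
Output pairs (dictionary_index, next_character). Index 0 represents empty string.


LZ78 encoding steps:
Dictionary: {0: ''}
Step 1: w='' (idx 0), next='a' -> output (0, 'a'), add 'a' as idx 1
Step 2: w='a' (idx 1), next='b' -> output (1, 'b'), add 'ab' as idx 2
Step 3: w='ab' (idx 2), next='a' -> output (2, 'a'), add 'aba' as idx 3
Step 4: w='' (idx 0), next='b' -> output (0, 'b'), add 'b' as idx 4
Step 5: w='b' (idx 4), next='a' -> output (4, 'a'), add 'ba' as idx 5


Encoded: [(0, 'a'), (1, 'b'), (2, 'a'), (0, 'b'), (4, 'a')]


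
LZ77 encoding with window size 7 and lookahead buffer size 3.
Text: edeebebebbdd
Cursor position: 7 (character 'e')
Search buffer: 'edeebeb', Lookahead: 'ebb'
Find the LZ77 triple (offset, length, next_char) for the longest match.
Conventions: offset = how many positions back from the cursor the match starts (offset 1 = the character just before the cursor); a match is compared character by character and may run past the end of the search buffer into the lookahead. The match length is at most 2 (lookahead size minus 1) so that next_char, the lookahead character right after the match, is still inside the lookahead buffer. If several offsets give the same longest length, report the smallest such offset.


Try each offset into the search buffer:
  offset=1 (pos 6, char 'b'): match length 0
  offset=2 (pos 5, char 'e'): match length 2
  offset=3 (pos 4, char 'b'): match length 0
  offset=4 (pos 3, char 'e'): match length 2
  offset=5 (pos 2, char 'e'): match length 1
  offset=6 (pos 1, char 'd'): match length 0
  offset=7 (pos 0, char 'e'): match length 1
Longest match has length 2, found at offsets 2, 4; take the smallest, offset 2.
next_char = character at position 7 + 2 = 9 -> 'b'

Best match: offset=2, length=2 (matching 'eb' starting at position 5)
LZ77 triple: (2, 2, 'b')


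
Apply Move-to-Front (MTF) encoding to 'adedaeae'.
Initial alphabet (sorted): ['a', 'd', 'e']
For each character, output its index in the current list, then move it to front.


MTF encoding:
'a': index 0 in ['a', 'd', 'e'] -> ['a', 'd', 'e']
'd': index 1 in ['a', 'd', 'e'] -> ['d', 'a', 'e']
'e': index 2 in ['d', 'a', 'e'] -> ['e', 'd', 'a']
'd': index 1 in ['e', 'd', 'a'] -> ['d', 'e', 'a']
'a': index 2 in ['d', 'e', 'a'] -> ['a', 'd', 'e']
'e': index 2 in ['a', 'd', 'e'] -> ['e', 'a', 'd']
'a': index 1 in ['e', 'a', 'd'] -> ['a', 'e', 'd']
'e': index 1 in ['a', 'e', 'd'] -> ['e', 'a', 'd']


Output: [0, 1, 2, 1, 2, 2, 1, 1]


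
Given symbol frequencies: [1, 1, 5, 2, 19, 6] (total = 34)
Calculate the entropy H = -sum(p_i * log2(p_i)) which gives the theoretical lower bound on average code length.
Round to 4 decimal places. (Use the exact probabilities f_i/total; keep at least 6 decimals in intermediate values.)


Per-symbol terms -p_i * log2(p_i) with p_i = f_i/34:
  p = 1/34 = 0.029412: log2(p) = -5.087463, -p*log2(p) = 0.149631
  p = 1/34 = 0.029412: log2(p) = -5.087463, -p*log2(p) = 0.149631
  p = 5/34 = 0.147059: log2(p) = -2.765535, -p*log2(p) = 0.406696
  p = 2/34 = 0.058824: log2(p) = -4.087463, -p*log2(p) = 0.240439
  p = 19/34 = 0.558824: log2(p) = -0.839535, -p*log2(p) = 0.469152
  p = 6/34 = 0.176471: log2(p) = -2.502500, -p*log2(p) = 0.441618
H = 0.149631 + 0.149631 + 0.406696 + 0.240439 + 0.469152 + 0.441618 = 1.857167

H = 1.8572 bits/symbol


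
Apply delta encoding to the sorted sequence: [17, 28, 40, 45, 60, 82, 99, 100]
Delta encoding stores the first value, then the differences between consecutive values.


First value: 17
Deltas:
  28 - 17 = 11
  40 - 28 = 12
  45 - 40 = 5
  60 - 45 = 15
  82 - 60 = 22
  99 - 82 = 17
  100 - 99 = 1


Delta encoded: [17, 11, 12, 5, 15, 22, 17, 1]


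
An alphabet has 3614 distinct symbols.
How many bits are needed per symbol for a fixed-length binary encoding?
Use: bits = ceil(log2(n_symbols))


log2(3614) = 11.8194
Bracket: 2^11 = 2048 < 3614 <= 2^12 = 4096
So ceil(log2(3614)) = 12

bits = ceil(log2(3614)) = ceil(11.8194) = 12 bits


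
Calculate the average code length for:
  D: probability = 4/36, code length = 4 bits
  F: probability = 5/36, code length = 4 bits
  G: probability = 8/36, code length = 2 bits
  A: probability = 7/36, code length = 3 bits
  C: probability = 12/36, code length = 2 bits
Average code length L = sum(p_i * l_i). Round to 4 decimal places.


Weighted contributions p_i * l_i:
  D: (4/36) * 4 = 16/36
  F: (5/36) * 4 = 20/36
  G: (8/36) * 2 = 16/36
  A: (7/36) * 3 = 21/36
  C: (12/36) * 2 = 24/36
Sum = (16 + 20 + 16 + 21 + 24)/36 = 97/36

L = 97/36 = 2.6944 bits/symbol


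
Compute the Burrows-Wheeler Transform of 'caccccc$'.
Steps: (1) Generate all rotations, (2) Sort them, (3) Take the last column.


Rotations (sorted):
  0: $caccccc -> last char: c
  1: accccc$c -> last char: c
  2: c$cacccc -> last char: c
  3: caccccc$ -> last char: $
  4: cc$caccc -> last char: c
  5: ccc$cacc -> last char: c
  6: cccc$cac -> last char: c
  7: ccccc$ca -> last char: a


BWT = ccc$ccca


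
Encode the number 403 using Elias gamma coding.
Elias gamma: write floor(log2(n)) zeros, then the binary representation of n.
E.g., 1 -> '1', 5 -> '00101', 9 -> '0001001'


num_bits = floor(log2(403)) + 1 = 9
leading_zeros = num_bits - 1 = 8
binary(403) = 110010011

Elias gamma(403) = '00000000' + '110010011' = 00000000110010011 (17 bits)


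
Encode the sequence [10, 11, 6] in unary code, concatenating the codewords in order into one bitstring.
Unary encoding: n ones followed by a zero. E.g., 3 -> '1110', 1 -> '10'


Encode each number as n ones followed by a terminating 0:
  10 -> 11111111110 (11 bits)
  11 -> 111111111110 (12 bits)
  6 -> 1111110 (7 bits)
Total length = 11 + 12 + 7 = 30 bits.

Unary([10, 11, 6]) = 111111111101111111111101111110 (30 bits)


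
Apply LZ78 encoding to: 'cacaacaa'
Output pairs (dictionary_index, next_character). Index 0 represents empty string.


LZ78 encoding steps:
Dictionary: {0: ''}
Step 1: w='' (idx 0), next='c' -> output (0, 'c'), add 'c' as idx 1
Step 2: w='' (idx 0), next='a' -> output (0, 'a'), add 'a' as idx 2
Step 3: w='c' (idx 1), next='a' -> output (1, 'a'), add 'ca' as idx 3
Step 4: w='a' (idx 2), next='c' -> output (2, 'c'), add 'ac' as idx 4
Step 5: w='a' (idx 2), next='a' -> output (2, 'a'), add 'aa' as idx 5


Encoded: [(0, 'c'), (0, 'a'), (1, 'a'), (2, 'c'), (2, 'a')]


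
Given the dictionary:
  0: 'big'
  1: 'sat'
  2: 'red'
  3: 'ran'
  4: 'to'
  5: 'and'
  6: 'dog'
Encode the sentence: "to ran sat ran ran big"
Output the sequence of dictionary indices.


Look up each word in the dictionary:
  'to' -> 4
  'ran' -> 3
  'sat' -> 1
  'ran' -> 3
  'ran' -> 3
  'big' -> 0

Encoded: [4, 3, 1, 3, 3, 0]


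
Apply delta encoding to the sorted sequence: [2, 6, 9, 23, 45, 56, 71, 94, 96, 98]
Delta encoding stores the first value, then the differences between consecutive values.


First value: 2
Deltas:
  6 - 2 = 4
  9 - 6 = 3
  23 - 9 = 14
  45 - 23 = 22
  56 - 45 = 11
  71 - 56 = 15
  94 - 71 = 23
  96 - 94 = 2
  98 - 96 = 2


Delta encoded: [2, 4, 3, 14, 22, 11, 15, 23, 2, 2]


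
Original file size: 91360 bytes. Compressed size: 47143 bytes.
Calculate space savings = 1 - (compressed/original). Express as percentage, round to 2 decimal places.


ratio = compressed/original = 47143/91360 = 0.516014
savings = 1 - ratio = 1 - 0.516014 = 0.483986
as a percentage: 0.483986 * 100 = 48.4%

Space savings = 1 - 47143/91360 = 48.4%


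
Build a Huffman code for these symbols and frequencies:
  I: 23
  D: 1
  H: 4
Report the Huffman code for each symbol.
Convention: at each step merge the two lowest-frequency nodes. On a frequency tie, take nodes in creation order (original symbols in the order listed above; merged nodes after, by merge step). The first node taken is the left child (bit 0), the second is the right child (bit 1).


Huffman tree construction:
Step 1: Merge D(1) + H(4) = 5
Step 2: Merge (D+H)(5) + I(23) = 28
Read each symbol's code off the tree from the root (left child = 0, right child = 1).

Codes:
  I: 1 (length 1)
  D: 00 (length 2)
  H: 01 (length 2)
Average code length: 33/28 = 1.1786 bits/symbol


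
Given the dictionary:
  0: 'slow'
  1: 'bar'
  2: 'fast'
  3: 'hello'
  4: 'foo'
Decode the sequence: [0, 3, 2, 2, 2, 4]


Look up each index in the dictionary:
  0 -> 'slow'
  3 -> 'hello'
  2 -> 'fast'
  2 -> 'fast'
  2 -> 'fast'
  4 -> 'foo'

Decoded: "slow hello fast fast fast foo"


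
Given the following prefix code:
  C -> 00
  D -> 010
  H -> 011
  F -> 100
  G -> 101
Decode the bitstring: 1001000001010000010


Decoding step by step:
Bits 100 -> F
Bits 100 -> F
Bits 00 -> C
Bits 010 -> D
Bits 100 -> F
Bits 00 -> C
Bits 010 -> D


Decoded message: FFCDFCD


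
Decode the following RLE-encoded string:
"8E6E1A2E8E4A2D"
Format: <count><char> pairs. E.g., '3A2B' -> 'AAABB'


Expanding each <count><char> pair:
  8E -> 'EEEEEEEE'
  6E -> 'EEEEEE'
  1A -> 'A'
  2E -> 'EE'
  8E -> 'EEEEEEEE'
  4A -> 'AAAA'
  2D -> 'DD'

Decoded = EEEEEEEEEEEEEEAEEEEEEEEEEAAAADD


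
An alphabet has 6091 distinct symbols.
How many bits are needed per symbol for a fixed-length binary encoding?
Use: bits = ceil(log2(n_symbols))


log2(6091) = 12.5725
Bracket: 2^12 = 4096 < 6091 <= 2^13 = 8192
So ceil(log2(6091)) = 13

bits = ceil(log2(6091)) = ceil(12.5725) = 13 bits


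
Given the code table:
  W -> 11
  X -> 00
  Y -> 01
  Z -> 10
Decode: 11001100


Decoding:
11 -> W
00 -> X
11 -> W
00 -> X


Result: WXWX


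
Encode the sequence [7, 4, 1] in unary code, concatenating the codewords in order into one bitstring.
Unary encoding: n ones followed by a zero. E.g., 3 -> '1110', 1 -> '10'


Encode each number as n ones followed by a terminating 0:
  7 -> 11111110 (8 bits)
  4 -> 11110 (5 bits)
  1 -> 10 (2 bits)
Total length = 8 + 5 + 2 = 15 bits.

Unary([7, 4, 1]) = 111111101111010 (15 bits)


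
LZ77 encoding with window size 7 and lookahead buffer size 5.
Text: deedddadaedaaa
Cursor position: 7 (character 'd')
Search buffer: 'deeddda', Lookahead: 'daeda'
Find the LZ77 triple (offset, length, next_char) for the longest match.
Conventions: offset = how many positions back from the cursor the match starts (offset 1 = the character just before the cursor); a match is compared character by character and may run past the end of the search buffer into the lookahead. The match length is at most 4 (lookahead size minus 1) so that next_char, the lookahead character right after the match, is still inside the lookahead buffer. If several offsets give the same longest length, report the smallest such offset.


Try each offset into the search buffer:
  offset=1 (pos 6, char 'a'): match length 0
  offset=2 (pos 5, char 'd'): match length 2
  offset=3 (pos 4, char 'd'): match length 1
  offset=4 (pos 3, char 'd'): match length 1
  offset=5 (pos 2, char 'e'): match length 0
  offset=6 (pos 1, char 'e'): match length 0
  offset=7 (pos 0, char 'd'): match length 1
Longest match has length 2 at offset 2.
next_char = character at position 7 + 2 = 9 -> 'e'

Best match: offset=2, length=2 (matching 'da' starting at position 5)
LZ77 triple: (2, 2, 'e')


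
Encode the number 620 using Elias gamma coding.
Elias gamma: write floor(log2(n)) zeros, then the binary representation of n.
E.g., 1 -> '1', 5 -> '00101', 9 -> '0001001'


num_bits = floor(log2(620)) + 1 = 10
leading_zeros = num_bits - 1 = 9
binary(620) = 1001101100

Elias gamma(620) = '000000000' + '1001101100' = 0000000001001101100 (19 bits)


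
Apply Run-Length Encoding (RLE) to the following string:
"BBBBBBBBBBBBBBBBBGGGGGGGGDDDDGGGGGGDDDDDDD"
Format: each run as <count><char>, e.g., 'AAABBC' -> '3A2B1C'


Scanning runs left to right:
  i=0: run of 'B' x 17 -> '17B'
  i=17: run of 'G' x 8 -> '8G'
  i=25: run of 'D' x 4 -> '4D'
  i=29: run of 'G' x 6 -> '6G'
  i=35: run of 'D' x 7 -> '7D'

RLE = 17B8G4D6G7D


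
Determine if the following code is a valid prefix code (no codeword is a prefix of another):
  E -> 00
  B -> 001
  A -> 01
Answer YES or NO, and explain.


Checking each pair (does one codeword prefix another?):
  E='00' vs B='001': prefix -- VIOLATION

NO -- this is NOT a valid prefix code. E (00) is a prefix of B (001).


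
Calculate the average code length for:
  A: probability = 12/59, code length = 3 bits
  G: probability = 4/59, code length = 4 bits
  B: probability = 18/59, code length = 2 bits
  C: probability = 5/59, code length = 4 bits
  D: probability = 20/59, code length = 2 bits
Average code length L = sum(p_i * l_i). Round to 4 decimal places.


Weighted contributions p_i * l_i:
  A: (12/59) * 3 = 36/59
  G: (4/59) * 4 = 16/59
  B: (18/59) * 2 = 36/59
  C: (5/59) * 4 = 20/59
  D: (20/59) * 2 = 40/59
Sum = (36 + 16 + 36 + 20 + 40)/59 = 148/59

L = 148/59 = 2.5085 bits/symbol


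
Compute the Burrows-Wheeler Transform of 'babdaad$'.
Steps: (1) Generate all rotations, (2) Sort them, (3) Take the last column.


Rotations (sorted):
  0: $babdaad -> last char: d
  1: aad$babd -> last char: d
  2: abdaad$b -> last char: b
  3: ad$babda -> last char: a
  4: babdaad$ -> last char: $
  5: bdaad$ba -> last char: a
  6: d$babdaa -> last char: a
  7: daad$bab -> last char: b


BWT = ddba$aab


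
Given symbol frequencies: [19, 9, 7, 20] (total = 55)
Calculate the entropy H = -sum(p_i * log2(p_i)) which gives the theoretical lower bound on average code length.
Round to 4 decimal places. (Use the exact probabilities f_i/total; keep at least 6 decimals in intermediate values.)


Per-symbol terms -p_i * log2(p_i) with p_i = f_i/55:
  p = 19/55 = 0.345455: log2(p) = -1.533432, -p*log2(p) = 0.529731
  p = 9/55 = 0.163636: log2(p) = -2.611435, -p*log2(p) = 0.427326
  p = 7/55 = 0.127273: log2(p) = -2.974005, -p*log2(p) = 0.378510
  p = 20/55 = 0.363636: log2(p) = -1.459432, -p*log2(p) = 0.530702
H = 0.529731 + 0.427326 + 0.378510 + 0.530702 = 1.866269

H = 1.8663 bits/symbol


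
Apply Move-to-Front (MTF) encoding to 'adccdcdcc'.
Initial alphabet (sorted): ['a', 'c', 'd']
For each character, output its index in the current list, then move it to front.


MTF encoding:
'a': index 0 in ['a', 'c', 'd'] -> ['a', 'c', 'd']
'd': index 2 in ['a', 'c', 'd'] -> ['d', 'a', 'c']
'c': index 2 in ['d', 'a', 'c'] -> ['c', 'd', 'a']
'c': index 0 in ['c', 'd', 'a'] -> ['c', 'd', 'a']
'd': index 1 in ['c', 'd', 'a'] -> ['d', 'c', 'a']
'c': index 1 in ['d', 'c', 'a'] -> ['c', 'd', 'a']
'd': index 1 in ['c', 'd', 'a'] -> ['d', 'c', 'a']
'c': index 1 in ['d', 'c', 'a'] -> ['c', 'd', 'a']
'c': index 0 in ['c', 'd', 'a'] -> ['c', 'd', 'a']


Output: [0, 2, 2, 0, 1, 1, 1, 1, 0]


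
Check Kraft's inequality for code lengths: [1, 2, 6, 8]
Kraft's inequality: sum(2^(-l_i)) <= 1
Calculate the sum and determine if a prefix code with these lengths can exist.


Sum = 2^(-1) + 2^(-2) + 2^(-6) + 2^(-8)
    = 0.5 + 0.25 + 0.015625 + 0.00390625
    = 197/256 = 0.76953125
Since 0.76953125 <= 1, Kraft's inequality IS satisfied.
A prefix code with these lengths CAN exist.

Kraft sum = 0.76953125. Satisfied.


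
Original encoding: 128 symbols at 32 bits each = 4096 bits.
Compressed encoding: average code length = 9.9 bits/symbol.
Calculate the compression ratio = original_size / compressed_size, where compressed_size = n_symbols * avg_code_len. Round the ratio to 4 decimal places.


original_size = n_symbols * orig_bits = 128 * 32 = 4096 bits
compressed_size = n_symbols * avg_code_len = 128 * 9.9 = 1267.2 bits
ratio = original_size / compressed_size = 4096 / 1267.2 = 3.2323

Compression ratio = 3.2323


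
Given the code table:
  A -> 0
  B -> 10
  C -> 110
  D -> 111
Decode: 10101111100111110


Decoding:
10 -> B
10 -> B
111 -> D
110 -> C
0 -> A
111 -> D
110 -> C


Result: BBDCADC


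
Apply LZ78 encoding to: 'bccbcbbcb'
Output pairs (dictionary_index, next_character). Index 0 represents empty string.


LZ78 encoding steps:
Dictionary: {0: ''}
Step 1: w='' (idx 0), next='b' -> output (0, 'b'), add 'b' as idx 1
Step 2: w='' (idx 0), next='c' -> output (0, 'c'), add 'c' as idx 2
Step 3: w='c' (idx 2), next='b' -> output (2, 'b'), add 'cb' as idx 3
Step 4: w='cb' (idx 3), next='b' -> output (3, 'b'), add 'cbb' as idx 4
Step 5: w='cb' (idx 3), end of input -> output (3, '')


Encoded: [(0, 'b'), (0, 'c'), (2, 'b'), (3, 'b'), (3, '')]


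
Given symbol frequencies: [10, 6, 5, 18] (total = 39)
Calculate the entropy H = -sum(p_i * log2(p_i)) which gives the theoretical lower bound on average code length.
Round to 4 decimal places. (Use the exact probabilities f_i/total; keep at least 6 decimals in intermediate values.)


Per-symbol terms -p_i * log2(p_i) with p_i = f_i/39:
  p = 10/39 = 0.256410: log2(p) = -1.963474, -p*log2(p) = 0.503455
  p = 6/39 = 0.153846: log2(p) = -2.700440, -p*log2(p) = 0.415452
  p = 5/39 = 0.128205: log2(p) = -2.963474, -p*log2(p) = 0.379933
  p = 18/39 = 0.461538: log2(p) = -1.115477, -p*log2(p) = 0.514836
H = 0.503455 + 0.415452 + 0.379933 + 0.514836 = 1.813676

H = 1.8137 bits/symbol


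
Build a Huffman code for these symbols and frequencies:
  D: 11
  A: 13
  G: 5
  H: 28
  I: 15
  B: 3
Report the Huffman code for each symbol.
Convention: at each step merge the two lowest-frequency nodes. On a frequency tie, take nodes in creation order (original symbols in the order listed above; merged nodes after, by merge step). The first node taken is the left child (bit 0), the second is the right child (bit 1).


Huffman tree construction:
Step 1: Merge B(3) + G(5) = 8
Step 2: Merge (B+G)(8) + D(11) = 19
Step 3: Merge A(13) + I(15) = 28
Step 4: Merge ((B+G)+D)(19) + H(28) = 47
Step 5: Merge (A+I)(28) + (((B+G)+D)+H)(47) = 75
Read each symbol's code off the tree from the root (left child = 0, right child = 1).

Codes:
  D: 101 (length 3)
  A: 00 (length 2)
  G: 1001 (length 4)
  H: 11 (length 2)
  I: 01 (length 2)
  B: 1000 (length 4)
Average code length: 177/75 = 2.3600 bits/symbol
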